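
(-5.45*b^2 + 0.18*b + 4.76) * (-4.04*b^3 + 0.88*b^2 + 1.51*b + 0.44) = 22.018*b^5 - 5.5232*b^4 - 27.3015*b^3 + 2.0626*b^2 + 7.2668*b + 2.0944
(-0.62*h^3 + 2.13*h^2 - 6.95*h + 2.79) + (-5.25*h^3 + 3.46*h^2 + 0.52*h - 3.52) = -5.87*h^3 + 5.59*h^2 - 6.43*h - 0.73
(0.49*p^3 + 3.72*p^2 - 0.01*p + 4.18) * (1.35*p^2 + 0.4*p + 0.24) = 0.6615*p^5 + 5.218*p^4 + 1.5921*p^3 + 6.5318*p^2 + 1.6696*p + 1.0032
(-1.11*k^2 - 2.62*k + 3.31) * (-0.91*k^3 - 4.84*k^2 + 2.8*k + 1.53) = 1.0101*k^5 + 7.7566*k^4 + 6.5607*k^3 - 25.0547*k^2 + 5.2594*k + 5.0643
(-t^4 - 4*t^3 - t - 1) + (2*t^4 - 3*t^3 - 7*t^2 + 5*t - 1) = t^4 - 7*t^3 - 7*t^2 + 4*t - 2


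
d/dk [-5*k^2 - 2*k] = -10*k - 2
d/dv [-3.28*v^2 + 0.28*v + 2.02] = 0.28 - 6.56*v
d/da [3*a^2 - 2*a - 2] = 6*a - 2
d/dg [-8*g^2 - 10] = -16*g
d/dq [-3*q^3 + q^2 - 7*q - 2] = -9*q^2 + 2*q - 7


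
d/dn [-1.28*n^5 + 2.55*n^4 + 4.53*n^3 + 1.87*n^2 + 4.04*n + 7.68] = -6.4*n^4 + 10.2*n^3 + 13.59*n^2 + 3.74*n + 4.04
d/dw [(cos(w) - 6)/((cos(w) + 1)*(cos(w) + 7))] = (cos(w)^2 - 12*cos(w) - 55)*sin(w)/((cos(w) + 1)^2*(cos(w) + 7)^2)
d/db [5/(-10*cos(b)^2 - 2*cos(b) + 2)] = -5*(10*cos(b) + 1)*sin(b)/(2*(5*cos(b)^2 + cos(b) - 1)^2)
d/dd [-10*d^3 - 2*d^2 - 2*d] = -30*d^2 - 4*d - 2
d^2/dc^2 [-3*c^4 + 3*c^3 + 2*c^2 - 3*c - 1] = -36*c^2 + 18*c + 4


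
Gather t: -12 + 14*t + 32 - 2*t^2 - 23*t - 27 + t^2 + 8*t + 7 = -t^2 - t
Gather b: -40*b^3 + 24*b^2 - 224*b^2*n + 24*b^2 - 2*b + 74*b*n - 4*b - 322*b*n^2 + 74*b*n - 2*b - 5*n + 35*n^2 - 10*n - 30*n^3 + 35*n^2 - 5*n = -40*b^3 + b^2*(48 - 224*n) + b*(-322*n^2 + 148*n - 8) - 30*n^3 + 70*n^2 - 20*n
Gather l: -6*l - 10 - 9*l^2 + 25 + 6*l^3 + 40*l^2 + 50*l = 6*l^3 + 31*l^2 + 44*l + 15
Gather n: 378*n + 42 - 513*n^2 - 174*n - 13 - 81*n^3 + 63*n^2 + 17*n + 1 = -81*n^3 - 450*n^2 + 221*n + 30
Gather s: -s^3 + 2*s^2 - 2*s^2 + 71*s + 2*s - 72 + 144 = -s^3 + 73*s + 72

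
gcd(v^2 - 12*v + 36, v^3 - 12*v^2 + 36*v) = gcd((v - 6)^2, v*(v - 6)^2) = v^2 - 12*v + 36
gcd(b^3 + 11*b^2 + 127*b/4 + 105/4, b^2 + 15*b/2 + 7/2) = b + 7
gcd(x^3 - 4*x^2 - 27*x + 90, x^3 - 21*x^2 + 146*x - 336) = x - 6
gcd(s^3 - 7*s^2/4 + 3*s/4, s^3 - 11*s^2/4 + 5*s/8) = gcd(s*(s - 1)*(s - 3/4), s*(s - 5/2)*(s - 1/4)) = s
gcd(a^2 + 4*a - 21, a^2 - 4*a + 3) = a - 3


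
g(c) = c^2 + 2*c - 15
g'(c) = 2*c + 2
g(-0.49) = -15.74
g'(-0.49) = 1.02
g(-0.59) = -15.83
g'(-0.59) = 0.82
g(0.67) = -13.21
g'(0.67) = 3.34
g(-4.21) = -5.70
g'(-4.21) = -6.42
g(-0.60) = -15.84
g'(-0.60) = 0.80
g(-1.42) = -15.82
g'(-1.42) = -0.84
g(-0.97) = -16.00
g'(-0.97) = 0.06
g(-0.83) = -15.97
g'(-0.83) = 0.34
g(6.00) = 33.00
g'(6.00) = 14.00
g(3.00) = 0.00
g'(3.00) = 8.00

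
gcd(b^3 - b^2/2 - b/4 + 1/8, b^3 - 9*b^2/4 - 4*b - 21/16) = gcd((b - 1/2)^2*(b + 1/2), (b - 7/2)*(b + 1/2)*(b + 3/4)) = b + 1/2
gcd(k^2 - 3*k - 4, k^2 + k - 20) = k - 4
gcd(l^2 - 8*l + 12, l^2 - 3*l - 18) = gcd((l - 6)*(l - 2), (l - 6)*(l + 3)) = l - 6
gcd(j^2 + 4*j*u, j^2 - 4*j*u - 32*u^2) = j + 4*u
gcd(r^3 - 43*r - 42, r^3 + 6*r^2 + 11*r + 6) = r + 1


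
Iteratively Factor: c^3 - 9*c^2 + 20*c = (c - 5)*(c^2 - 4*c) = (c - 5)*(c - 4)*(c)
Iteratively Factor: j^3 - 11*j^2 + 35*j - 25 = (j - 5)*(j^2 - 6*j + 5) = (j - 5)^2*(j - 1)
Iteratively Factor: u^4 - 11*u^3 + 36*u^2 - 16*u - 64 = (u + 1)*(u^3 - 12*u^2 + 48*u - 64) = (u - 4)*(u + 1)*(u^2 - 8*u + 16) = (u - 4)^2*(u + 1)*(u - 4)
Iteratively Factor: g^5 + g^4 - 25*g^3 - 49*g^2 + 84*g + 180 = (g + 2)*(g^4 - g^3 - 23*g^2 - 3*g + 90) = (g + 2)*(g + 3)*(g^3 - 4*g^2 - 11*g + 30) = (g - 5)*(g + 2)*(g + 3)*(g^2 + g - 6) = (g - 5)*(g - 2)*(g + 2)*(g + 3)*(g + 3)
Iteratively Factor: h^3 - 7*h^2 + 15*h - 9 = (h - 1)*(h^2 - 6*h + 9) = (h - 3)*(h - 1)*(h - 3)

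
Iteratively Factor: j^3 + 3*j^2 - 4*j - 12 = (j - 2)*(j^2 + 5*j + 6) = (j - 2)*(j + 2)*(j + 3)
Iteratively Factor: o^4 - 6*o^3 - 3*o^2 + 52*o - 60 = (o - 5)*(o^3 - o^2 - 8*o + 12) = (o - 5)*(o + 3)*(o^2 - 4*o + 4) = (o - 5)*(o - 2)*(o + 3)*(o - 2)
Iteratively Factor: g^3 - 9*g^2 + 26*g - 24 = (g - 2)*(g^2 - 7*g + 12) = (g - 4)*(g - 2)*(g - 3)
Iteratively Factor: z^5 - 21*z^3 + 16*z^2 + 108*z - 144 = (z + 4)*(z^4 - 4*z^3 - 5*z^2 + 36*z - 36) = (z - 2)*(z + 4)*(z^3 - 2*z^2 - 9*z + 18) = (z - 3)*(z - 2)*(z + 4)*(z^2 + z - 6) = (z - 3)*(z - 2)*(z + 3)*(z + 4)*(z - 2)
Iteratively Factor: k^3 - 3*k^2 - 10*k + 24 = (k - 2)*(k^2 - k - 12) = (k - 4)*(k - 2)*(k + 3)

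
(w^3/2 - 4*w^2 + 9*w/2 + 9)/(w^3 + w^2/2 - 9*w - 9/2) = (w^2 - 5*w - 6)/(2*w^2 + 7*w + 3)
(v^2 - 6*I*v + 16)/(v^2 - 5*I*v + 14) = (v - 8*I)/(v - 7*I)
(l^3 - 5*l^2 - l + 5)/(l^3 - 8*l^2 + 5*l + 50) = (l^2 - 1)/(l^2 - 3*l - 10)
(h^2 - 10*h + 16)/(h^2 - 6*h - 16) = (h - 2)/(h + 2)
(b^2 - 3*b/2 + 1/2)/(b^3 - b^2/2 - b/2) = (2*b - 1)/(b*(2*b + 1))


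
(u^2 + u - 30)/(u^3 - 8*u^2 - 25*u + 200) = (u + 6)/(u^2 - 3*u - 40)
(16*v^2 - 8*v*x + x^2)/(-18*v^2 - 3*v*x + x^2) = (-16*v^2 + 8*v*x - x^2)/(18*v^2 + 3*v*x - x^2)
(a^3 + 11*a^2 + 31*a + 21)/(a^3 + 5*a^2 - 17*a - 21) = (a + 3)/(a - 3)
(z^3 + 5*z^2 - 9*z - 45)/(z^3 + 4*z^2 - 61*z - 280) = (z^2 - 9)/(z^2 - z - 56)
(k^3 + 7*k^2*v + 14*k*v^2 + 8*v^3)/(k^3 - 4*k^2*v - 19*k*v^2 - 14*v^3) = (-k - 4*v)/(-k + 7*v)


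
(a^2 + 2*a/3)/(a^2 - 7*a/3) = (3*a + 2)/(3*a - 7)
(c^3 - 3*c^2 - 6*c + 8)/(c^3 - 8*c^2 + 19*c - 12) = (c + 2)/(c - 3)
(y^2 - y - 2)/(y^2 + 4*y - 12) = (y + 1)/(y + 6)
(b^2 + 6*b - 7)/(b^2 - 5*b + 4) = (b + 7)/(b - 4)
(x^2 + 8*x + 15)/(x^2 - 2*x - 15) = (x + 5)/(x - 5)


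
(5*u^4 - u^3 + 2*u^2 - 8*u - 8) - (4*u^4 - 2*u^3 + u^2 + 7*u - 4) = u^4 + u^3 + u^2 - 15*u - 4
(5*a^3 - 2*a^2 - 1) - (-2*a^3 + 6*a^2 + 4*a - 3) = 7*a^3 - 8*a^2 - 4*a + 2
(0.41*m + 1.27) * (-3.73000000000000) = -1.5293*m - 4.7371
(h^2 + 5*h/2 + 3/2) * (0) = 0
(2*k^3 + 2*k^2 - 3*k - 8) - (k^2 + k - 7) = 2*k^3 + k^2 - 4*k - 1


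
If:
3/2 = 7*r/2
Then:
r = 3/7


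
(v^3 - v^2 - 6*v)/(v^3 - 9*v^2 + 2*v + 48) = v/(v - 8)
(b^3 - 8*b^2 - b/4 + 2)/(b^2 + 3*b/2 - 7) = (4*b^3 - 32*b^2 - b + 8)/(2*(2*b^2 + 3*b - 14))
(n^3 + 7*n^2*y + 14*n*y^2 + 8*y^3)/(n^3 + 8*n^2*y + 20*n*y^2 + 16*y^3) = (n + y)/(n + 2*y)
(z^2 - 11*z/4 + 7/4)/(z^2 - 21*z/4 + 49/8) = 2*(z - 1)/(2*z - 7)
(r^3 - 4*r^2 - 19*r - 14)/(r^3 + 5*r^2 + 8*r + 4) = (r - 7)/(r + 2)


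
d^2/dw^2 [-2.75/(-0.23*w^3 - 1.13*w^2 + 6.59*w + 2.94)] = (-(3.795*w + 6.215)*(0.23*w^3 + 1.13*w^2 - 6.59*w - 2.94) + 2.75*(0.69*w^2 + 2.26*w - 6.59)*(1.38*w^2 + 4.52*w - 13.18))/(0.23*w^3 + 1.13*w^2 - 6.59*w - 2.94)^3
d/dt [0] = 0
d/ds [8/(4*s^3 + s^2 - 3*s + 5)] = 8*(-12*s^2 - 2*s + 3)/(4*s^3 + s^2 - 3*s + 5)^2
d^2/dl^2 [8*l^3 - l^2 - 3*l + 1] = 48*l - 2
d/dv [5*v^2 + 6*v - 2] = 10*v + 6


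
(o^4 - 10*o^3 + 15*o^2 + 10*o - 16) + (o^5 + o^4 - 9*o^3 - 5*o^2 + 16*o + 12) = o^5 + 2*o^4 - 19*o^3 + 10*o^2 + 26*o - 4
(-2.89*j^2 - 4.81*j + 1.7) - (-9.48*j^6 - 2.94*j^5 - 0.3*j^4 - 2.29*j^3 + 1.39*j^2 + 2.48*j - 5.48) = 9.48*j^6 + 2.94*j^5 + 0.3*j^4 + 2.29*j^3 - 4.28*j^2 - 7.29*j + 7.18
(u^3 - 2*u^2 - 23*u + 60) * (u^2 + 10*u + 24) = u^5 + 8*u^4 - 19*u^3 - 218*u^2 + 48*u + 1440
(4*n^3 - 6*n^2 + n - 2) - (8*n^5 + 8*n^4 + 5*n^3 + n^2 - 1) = -8*n^5 - 8*n^4 - n^3 - 7*n^2 + n - 1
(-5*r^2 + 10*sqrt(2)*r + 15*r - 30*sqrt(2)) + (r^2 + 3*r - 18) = -4*r^2 + 10*sqrt(2)*r + 18*r - 30*sqrt(2) - 18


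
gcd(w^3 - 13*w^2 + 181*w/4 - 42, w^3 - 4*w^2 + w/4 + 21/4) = w^2 - 5*w + 21/4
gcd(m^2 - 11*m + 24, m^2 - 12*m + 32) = m - 8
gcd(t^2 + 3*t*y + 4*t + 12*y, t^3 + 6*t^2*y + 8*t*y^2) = 1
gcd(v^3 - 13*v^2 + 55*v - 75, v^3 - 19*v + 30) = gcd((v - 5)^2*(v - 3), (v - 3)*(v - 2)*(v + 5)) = v - 3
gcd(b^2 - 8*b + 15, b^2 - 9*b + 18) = b - 3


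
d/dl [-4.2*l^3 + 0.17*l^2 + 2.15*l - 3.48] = -12.6*l^2 + 0.34*l + 2.15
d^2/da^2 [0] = 0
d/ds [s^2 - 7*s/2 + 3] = 2*s - 7/2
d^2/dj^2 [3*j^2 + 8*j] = 6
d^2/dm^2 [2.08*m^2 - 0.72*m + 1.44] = 4.16000000000000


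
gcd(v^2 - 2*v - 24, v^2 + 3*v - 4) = v + 4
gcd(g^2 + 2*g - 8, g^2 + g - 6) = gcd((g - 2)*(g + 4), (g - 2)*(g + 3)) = g - 2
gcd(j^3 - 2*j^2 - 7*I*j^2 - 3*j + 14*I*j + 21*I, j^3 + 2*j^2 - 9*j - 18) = j - 3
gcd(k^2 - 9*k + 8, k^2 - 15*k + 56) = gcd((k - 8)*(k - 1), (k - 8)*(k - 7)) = k - 8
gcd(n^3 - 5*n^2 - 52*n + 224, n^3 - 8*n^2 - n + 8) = n - 8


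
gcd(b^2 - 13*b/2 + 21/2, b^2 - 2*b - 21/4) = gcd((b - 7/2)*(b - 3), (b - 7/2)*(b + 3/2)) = b - 7/2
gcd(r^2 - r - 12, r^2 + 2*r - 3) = r + 3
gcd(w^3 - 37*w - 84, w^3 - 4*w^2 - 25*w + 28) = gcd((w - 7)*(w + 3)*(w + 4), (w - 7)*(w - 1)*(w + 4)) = w^2 - 3*w - 28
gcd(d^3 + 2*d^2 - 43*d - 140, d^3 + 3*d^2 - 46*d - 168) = d^2 - 3*d - 28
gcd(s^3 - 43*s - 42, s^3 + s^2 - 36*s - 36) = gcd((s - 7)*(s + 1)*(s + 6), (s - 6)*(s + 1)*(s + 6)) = s^2 + 7*s + 6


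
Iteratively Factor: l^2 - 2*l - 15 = (l + 3)*(l - 5)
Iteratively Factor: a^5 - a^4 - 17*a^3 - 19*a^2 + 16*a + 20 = (a - 5)*(a^4 + 4*a^3 + 3*a^2 - 4*a - 4) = (a - 5)*(a + 2)*(a^3 + 2*a^2 - a - 2) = (a - 5)*(a - 1)*(a + 2)*(a^2 + 3*a + 2) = (a - 5)*(a - 1)*(a + 2)^2*(a + 1)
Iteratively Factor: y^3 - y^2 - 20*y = (y - 5)*(y^2 + 4*y) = y*(y - 5)*(y + 4)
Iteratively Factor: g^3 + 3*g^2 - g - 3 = (g - 1)*(g^2 + 4*g + 3) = (g - 1)*(g + 3)*(g + 1)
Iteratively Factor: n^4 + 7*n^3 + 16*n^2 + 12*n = (n + 3)*(n^3 + 4*n^2 + 4*n) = (n + 2)*(n + 3)*(n^2 + 2*n) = (n + 2)^2*(n + 3)*(n)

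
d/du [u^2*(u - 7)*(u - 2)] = u*(4*u^2 - 27*u + 28)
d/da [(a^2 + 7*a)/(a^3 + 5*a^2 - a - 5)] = (-a*(a + 7)*(3*a^2 + 10*a - 1) + (2*a + 7)*(a^3 + 5*a^2 - a - 5))/(a^3 + 5*a^2 - a - 5)^2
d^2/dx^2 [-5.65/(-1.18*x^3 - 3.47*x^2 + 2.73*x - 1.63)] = (-(40.002*x + 39.211)*(1.18*x^3 + 3.47*x^2 - 2.73*x + 1.63) + 5.65*(3.54*x^2 + 6.94*x - 2.73)*(7.08*x^2 + 13.88*x - 5.46))/(1.18*x^3 + 3.47*x^2 - 2.73*x + 1.63)^3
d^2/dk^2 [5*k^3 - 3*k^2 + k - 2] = 30*k - 6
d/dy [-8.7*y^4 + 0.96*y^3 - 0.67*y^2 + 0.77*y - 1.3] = -34.8*y^3 + 2.88*y^2 - 1.34*y + 0.77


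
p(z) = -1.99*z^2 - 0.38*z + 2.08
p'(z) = -3.98*z - 0.38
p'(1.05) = -4.56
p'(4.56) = -18.53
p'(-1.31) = 4.83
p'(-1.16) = 4.24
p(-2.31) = -7.66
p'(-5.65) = 22.11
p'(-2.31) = 8.81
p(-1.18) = -0.24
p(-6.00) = -67.28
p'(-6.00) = 23.50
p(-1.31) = -0.84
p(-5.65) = -59.30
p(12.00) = -289.04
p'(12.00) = -48.14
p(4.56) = -41.03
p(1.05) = -0.51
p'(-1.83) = 6.90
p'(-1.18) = 4.32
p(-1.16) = -0.16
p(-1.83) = -3.89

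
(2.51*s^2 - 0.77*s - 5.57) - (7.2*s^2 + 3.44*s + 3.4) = -4.69*s^2 - 4.21*s - 8.97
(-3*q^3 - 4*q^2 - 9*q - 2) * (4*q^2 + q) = -12*q^5 - 19*q^4 - 40*q^3 - 17*q^2 - 2*q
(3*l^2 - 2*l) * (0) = 0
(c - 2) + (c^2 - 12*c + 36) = c^2 - 11*c + 34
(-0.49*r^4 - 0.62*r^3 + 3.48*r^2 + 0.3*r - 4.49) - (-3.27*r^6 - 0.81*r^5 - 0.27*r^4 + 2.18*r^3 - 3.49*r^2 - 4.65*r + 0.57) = 3.27*r^6 + 0.81*r^5 - 0.22*r^4 - 2.8*r^3 + 6.97*r^2 + 4.95*r - 5.06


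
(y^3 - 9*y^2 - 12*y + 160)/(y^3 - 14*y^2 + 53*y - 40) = (y + 4)/(y - 1)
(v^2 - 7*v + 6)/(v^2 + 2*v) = (v^2 - 7*v + 6)/(v*(v + 2))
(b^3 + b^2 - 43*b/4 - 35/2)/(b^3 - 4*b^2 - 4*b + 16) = (b^2 - b - 35/4)/(b^2 - 6*b + 8)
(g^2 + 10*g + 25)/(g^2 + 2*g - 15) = (g + 5)/(g - 3)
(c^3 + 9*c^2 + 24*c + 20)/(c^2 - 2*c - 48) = (c^3 + 9*c^2 + 24*c + 20)/(c^2 - 2*c - 48)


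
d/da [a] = 1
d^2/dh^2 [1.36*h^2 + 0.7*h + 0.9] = 2.72000000000000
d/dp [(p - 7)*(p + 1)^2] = (p + 1)*(3*p - 13)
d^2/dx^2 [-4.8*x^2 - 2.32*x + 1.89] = -9.60000000000000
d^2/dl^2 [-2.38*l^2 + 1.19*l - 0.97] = -4.76000000000000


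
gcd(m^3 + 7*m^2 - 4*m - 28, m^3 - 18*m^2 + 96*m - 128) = m - 2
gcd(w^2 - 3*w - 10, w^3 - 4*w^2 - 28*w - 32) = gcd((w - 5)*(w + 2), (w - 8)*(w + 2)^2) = w + 2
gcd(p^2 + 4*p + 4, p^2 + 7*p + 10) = p + 2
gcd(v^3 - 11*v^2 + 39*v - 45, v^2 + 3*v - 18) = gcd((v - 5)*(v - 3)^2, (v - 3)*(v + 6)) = v - 3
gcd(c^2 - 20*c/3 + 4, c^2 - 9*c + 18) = c - 6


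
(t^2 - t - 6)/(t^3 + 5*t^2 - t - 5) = (t^2 - t - 6)/(t^3 + 5*t^2 - t - 5)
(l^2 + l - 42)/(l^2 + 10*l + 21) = (l - 6)/(l + 3)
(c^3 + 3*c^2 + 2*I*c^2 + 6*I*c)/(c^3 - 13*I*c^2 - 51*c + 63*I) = c*(c^2 + c*(3 + 2*I) + 6*I)/(c^3 - 13*I*c^2 - 51*c + 63*I)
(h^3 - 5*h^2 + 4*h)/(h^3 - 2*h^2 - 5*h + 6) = h*(h - 4)/(h^2 - h - 6)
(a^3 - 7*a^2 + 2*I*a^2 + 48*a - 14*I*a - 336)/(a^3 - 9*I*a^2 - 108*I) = (a^2 + a*(-7 + 8*I) - 56*I)/(a^2 - 3*I*a + 18)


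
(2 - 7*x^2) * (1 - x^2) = 7*x^4 - 9*x^2 + 2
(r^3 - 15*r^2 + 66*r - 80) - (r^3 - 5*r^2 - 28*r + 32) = -10*r^2 + 94*r - 112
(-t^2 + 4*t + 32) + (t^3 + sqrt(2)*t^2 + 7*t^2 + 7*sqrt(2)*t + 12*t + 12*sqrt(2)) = t^3 + sqrt(2)*t^2 + 6*t^2 + 7*sqrt(2)*t + 16*t + 12*sqrt(2) + 32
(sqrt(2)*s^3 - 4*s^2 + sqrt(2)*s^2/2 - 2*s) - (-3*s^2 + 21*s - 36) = sqrt(2)*s^3 - s^2 + sqrt(2)*s^2/2 - 23*s + 36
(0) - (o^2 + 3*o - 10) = -o^2 - 3*o + 10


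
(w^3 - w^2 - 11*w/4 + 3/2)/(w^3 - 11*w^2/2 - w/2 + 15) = (w - 1/2)/(w - 5)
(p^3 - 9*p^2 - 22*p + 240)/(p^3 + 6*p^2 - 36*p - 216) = (p^2 - 3*p - 40)/(p^2 + 12*p + 36)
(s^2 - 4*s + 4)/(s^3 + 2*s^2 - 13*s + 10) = (s - 2)/(s^2 + 4*s - 5)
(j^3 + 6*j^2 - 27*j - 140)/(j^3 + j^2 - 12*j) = (j^2 + 2*j - 35)/(j*(j - 3))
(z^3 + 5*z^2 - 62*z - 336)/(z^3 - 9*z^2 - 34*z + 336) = (z + 7)/(z - 7)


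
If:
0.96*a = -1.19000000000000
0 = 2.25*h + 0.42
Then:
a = -1.24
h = -0.19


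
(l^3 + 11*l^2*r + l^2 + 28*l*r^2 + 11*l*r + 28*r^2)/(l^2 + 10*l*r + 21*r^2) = (l^2 + 4*l*r + l + 4*r)/(l + 3*r)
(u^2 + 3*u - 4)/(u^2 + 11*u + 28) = (u - 1)/(u + 7)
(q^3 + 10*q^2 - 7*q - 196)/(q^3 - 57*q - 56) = (q^2 + 3*q - 28)/(q^2 - 7*q - 8)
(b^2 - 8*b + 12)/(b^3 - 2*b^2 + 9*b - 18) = (b - 6)/(b^2 + 9)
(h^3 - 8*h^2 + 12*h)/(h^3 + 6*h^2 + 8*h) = (h^2 - 8*h + 12)/(h^2 + 6*h + 8)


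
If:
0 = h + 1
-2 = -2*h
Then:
No Solution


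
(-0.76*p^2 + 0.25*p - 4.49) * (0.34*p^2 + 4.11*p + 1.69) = -0.2584*p^4 - 3.0386*p^3 - 1.7835*p^2 - 18.0314*p - 7.5881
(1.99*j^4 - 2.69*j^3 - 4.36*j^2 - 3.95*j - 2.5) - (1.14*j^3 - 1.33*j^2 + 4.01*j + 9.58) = 1.99*j^4 - 3.83*j^3 - 3.03*j^2 - 7.96*j - 12.08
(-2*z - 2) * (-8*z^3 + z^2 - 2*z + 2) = 16*z^4 + 14*z^3 + 2*z^2 - 4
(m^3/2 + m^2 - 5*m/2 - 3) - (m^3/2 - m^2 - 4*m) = 2*m^2 + 3*m/2 - 3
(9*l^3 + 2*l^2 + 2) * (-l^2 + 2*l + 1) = -9*l^5 + 16*l^4 + 13*l^3 + 4*l + 2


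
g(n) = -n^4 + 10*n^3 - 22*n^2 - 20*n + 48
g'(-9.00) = 5722.00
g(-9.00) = -15405.00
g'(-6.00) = 2188.00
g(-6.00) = -4080.00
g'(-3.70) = 756.11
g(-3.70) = -873.13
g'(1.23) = -36.18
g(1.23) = 6.44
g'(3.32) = 18.21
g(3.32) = -16.44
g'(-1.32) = 99.55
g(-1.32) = 10.03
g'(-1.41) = 112.90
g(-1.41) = 0.48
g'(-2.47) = 331.98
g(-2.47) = -224.73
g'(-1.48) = 123.80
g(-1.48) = -7.80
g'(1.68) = -28.21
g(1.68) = -8.24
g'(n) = -4*n^3 + 30*n^2 - 44*n - 20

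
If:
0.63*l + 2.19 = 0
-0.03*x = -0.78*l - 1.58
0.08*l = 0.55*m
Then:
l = -3.48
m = -0.51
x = -37.71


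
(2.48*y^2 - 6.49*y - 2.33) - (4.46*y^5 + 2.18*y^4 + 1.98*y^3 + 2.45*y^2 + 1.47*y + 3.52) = -4.46*y^5 - 2.18*y^4 - 1.98*y^3 + 0.0299999999999998*y^2 - 7.96*y - 5.85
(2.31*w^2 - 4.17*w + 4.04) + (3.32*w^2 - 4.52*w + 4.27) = 5.63*w^2 - 8.69*w + 8.31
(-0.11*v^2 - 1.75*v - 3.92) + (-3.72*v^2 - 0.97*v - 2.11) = -3.83*v^2 - 2.72*v - 6.03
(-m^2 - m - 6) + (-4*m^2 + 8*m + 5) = -5*m^2 + 7*m - 1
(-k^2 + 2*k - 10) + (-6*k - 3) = -k^2 - 4*k - 13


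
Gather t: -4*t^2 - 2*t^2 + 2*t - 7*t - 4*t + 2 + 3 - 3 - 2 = -6*t^2 - 9*t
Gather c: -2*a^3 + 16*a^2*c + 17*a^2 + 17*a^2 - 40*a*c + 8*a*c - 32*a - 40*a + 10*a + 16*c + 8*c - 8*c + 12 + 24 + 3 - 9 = -2*a^3 + 34*a^2 - 62*a + c*(16*a^2 - 32*a + 16) + 30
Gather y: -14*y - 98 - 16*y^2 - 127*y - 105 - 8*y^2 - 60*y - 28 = -24*y^2 - 201*y - 231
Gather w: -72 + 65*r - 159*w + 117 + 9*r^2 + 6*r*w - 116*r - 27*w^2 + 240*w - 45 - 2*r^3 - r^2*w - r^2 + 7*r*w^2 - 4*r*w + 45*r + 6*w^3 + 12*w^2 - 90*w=-2*r^3 + 8*r^2 - 6*r + 6*w^3 + w^2*(7*r - 15) + w*(-r^2 + 2*r - 9)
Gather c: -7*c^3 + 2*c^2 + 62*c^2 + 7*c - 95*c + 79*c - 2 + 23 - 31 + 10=-7*c^3 + 64*c^2 - 9*c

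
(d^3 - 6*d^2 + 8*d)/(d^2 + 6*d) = (d^2 - 6*d + 8)/(d + 6)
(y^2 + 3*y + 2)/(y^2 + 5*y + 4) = (y + 2)/(y + 4)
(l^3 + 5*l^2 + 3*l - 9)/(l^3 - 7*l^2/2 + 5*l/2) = 2*(l^2 + 6*l + 9)/(l*(2*l - 5))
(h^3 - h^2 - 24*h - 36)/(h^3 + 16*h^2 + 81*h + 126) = (h^2 - 4*h - 12)/(h^2 + 13*h + 42)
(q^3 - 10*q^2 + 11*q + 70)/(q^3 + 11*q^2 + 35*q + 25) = (q^3 - 10*q^2 + 11*q + 70)/(q^3 + 11*q^2 + 35*q + 25)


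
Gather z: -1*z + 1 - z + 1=2 - 2*z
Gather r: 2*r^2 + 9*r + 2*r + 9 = 2*r^2 + 11*r + 9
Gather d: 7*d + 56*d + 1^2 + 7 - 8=63*d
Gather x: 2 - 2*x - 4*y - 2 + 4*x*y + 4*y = x*(4*y - 2)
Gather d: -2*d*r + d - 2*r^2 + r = d*(1 - 2*r) - 2*r^2 + r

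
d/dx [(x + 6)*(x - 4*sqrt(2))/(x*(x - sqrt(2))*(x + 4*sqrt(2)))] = (-x^4 - 12*x^3 + 8*sqrt(2)*x^3 + 16*x^2 + 54*sqrt(2)*x^2 + 288*x - 192*sqrt(2))/(x^2*(x^4 + 6*sqrt(2)*x^3 + 2*x^2 - 48*sqrt(2)*x + 64))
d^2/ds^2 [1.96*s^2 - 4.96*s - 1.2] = 3.92000000000000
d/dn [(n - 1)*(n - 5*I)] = 2*n - 1 - 5*I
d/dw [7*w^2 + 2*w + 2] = 14*w + 2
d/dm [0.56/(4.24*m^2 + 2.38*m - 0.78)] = (-4.7488*m - 1.3328)/(4.24*m^2 + 2.38*m - 0.78)^2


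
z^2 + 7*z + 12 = (z + 3)*(z + 4)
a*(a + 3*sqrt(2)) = a^2 + 3*sqrt(2)*a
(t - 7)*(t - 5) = t^2 - 12*t + 35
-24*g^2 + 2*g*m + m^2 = (-4*g + m)*(6*g + m)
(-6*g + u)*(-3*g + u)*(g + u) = 18*g^3 + 9*g^2*u - 8*g*u^2 + u^3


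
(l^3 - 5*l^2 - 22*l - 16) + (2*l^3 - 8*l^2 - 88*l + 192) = 3*l^3 - 13*l^2 - 110*l + 176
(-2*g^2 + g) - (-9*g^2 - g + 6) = 7*g^2 + 2*g - 6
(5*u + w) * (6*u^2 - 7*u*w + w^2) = 30*u^3 - 29*u^2*w - 2*u*w^2 + w^3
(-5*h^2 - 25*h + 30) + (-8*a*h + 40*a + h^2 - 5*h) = -8*a*h + 40*a - 4*h^2 - 30*h + 30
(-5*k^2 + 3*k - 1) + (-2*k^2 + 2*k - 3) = -7*k^2 + 5*k - 4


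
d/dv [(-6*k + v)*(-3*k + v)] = -9*k + 2*v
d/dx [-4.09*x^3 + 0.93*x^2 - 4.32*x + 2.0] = -12.27*x^2 + 1.86*x - 4.32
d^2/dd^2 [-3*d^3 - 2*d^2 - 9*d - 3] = -18*d - 4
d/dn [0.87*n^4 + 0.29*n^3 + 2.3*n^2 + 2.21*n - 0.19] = 3.48*n^3 + 0.87*n^2 + 4.6*n + 2.21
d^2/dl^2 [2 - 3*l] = 0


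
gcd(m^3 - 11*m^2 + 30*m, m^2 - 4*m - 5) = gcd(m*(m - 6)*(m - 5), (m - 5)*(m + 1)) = m - 5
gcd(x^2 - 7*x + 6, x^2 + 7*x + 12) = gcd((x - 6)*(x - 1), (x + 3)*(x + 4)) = 1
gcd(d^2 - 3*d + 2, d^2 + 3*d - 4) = d - 1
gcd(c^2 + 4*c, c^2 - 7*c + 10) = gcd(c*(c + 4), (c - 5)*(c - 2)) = 1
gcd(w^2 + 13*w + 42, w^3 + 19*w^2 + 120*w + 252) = w^2 + 13*w + 42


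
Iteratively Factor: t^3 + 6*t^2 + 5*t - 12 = (t - 1)*(t^2 + 7*t + 12) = (t - 1)*(t + 4)*(t + 3)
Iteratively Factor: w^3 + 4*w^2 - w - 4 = (w + 4)*(w^2 - 1) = (w - 1)*(w + 4)*(w + 1)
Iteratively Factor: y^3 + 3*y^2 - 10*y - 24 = (y - 3)*(y^2 + 6*y + 8) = (y - 3)*(y + 2)*(y + 4)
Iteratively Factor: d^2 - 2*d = (d - 2)*(d)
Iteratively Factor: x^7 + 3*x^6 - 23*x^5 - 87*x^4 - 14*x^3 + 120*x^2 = (x)*(x^6 + 3*x^5 - 23*x^4 - 87*x^3 - 14*x^2 + 120*x) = x*(x + 2)*(x^5 + x^4 - 25*x^3 - 37*x^2 + 60*x) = x*(x + 2)*(x + 3)*(x^4 - 2*x^3 - 19*x^2 + 20*x) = x*(x - 5)*(x + 2)*(x + 3)*(x^3 + 3*x^2 - 4*x) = x*(x - 5)*(x - 1)*(x + 2)*(x + 3)*(x^2 + 4*x) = x*(x - 5)*(x - 1)*(x + 2)*(x + 3)*(x + 4)*(x)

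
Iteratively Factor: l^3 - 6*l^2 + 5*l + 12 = (l - 3)*(l^2 - 3*l - 4) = (l - 4)*(l - 3)*(l + 1)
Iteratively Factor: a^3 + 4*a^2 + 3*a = (a)*(a^2 + 4*a + 3) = a*(a + 3)*(a + 1)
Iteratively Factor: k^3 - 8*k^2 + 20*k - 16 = (k - 2)*(k^2 - 6*k + 8) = (k - 4)*(k - 2)*(k - 2)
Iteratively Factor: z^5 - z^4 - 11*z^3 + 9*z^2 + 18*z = (z)*(z^4 - z^3 - 11*z^2 + 9*z + 18) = z*(z - 3)*(z^3 + 2*z^2 - 5*z - 6) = z*(z - 3)*(z + 1)*(z^2 + z - 6) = z*(z - 3)*(z + 1)*(z + 3)*(z - 2)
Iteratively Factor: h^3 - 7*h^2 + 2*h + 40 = (h - 5)*(h^2 - 2*h - 8) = (h - 5)*(h - 4)*(h + 2)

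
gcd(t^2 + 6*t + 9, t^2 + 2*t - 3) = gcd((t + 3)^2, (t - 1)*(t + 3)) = t + 3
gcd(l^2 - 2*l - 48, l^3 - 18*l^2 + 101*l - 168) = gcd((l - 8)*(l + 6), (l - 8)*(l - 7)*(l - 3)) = l - 8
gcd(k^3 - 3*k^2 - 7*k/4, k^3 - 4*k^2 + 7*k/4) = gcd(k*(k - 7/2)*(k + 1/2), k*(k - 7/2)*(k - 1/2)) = k^2 - 7*k/2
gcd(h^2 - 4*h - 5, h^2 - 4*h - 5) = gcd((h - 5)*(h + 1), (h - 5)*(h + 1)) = h^2 - 4*h - 5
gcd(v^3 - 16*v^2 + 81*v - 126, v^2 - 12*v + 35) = v - 7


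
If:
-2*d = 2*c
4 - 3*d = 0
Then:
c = -4/3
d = 4/3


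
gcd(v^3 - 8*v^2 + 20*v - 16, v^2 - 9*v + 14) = v - 2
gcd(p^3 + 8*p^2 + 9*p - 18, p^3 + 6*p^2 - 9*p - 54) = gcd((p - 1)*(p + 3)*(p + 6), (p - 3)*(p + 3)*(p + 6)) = p^2 + 9*p + 18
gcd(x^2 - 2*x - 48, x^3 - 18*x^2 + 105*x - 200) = x - 8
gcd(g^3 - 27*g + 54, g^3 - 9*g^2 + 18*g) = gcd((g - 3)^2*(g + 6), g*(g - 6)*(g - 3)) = g - 3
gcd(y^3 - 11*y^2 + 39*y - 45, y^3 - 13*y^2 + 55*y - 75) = y^2 - 8*y + 15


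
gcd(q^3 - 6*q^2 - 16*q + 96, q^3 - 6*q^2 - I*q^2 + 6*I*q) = q - 6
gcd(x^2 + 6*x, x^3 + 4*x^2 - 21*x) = x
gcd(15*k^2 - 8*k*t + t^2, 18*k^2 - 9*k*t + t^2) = -3*k + t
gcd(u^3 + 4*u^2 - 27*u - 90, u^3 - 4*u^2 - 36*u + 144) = u + 6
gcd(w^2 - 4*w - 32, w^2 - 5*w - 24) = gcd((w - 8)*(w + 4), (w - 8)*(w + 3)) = w - 8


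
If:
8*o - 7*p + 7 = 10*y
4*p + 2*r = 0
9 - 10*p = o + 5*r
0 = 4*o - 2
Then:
No Solution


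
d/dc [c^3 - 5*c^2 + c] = 3*c^2 - 10*c + 1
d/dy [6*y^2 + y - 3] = 12*y + 1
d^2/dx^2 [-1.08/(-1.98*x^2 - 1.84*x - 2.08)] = (-8.468064*x^2 - 7.869312*x + 1.08*(3.96*x + 1.84)*(7.92*x + 3.68) - 8.895744)/(1.98*x^2 + 1.84*x + 2.08)^3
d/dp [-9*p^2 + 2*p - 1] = 2 - 18*p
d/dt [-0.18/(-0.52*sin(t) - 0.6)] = -0.0936*cos(t)/(0.52*sin(t) + 0.6)^2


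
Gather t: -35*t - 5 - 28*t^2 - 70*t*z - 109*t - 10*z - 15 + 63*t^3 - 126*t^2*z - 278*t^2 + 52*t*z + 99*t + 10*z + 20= 63*t^3 + t^2*(-126*z - 306) + t*(-18*z - 45)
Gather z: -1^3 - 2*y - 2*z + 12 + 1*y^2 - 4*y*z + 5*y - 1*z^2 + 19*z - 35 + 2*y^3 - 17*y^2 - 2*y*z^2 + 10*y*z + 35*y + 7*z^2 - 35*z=2*y^3 - 16*y^2 + 38*y + z^2*(6 - 2*y) + z*(6*y - 18) - 24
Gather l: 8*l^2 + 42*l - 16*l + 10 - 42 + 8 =8*l^2 + 26*l - 24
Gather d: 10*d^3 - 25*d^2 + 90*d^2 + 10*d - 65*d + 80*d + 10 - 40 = 10*d^3 + 65*d^2 + 25*d - 30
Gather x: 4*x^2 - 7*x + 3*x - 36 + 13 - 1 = 4*x^2 - 4*x - 24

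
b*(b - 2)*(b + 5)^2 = b^4 + 8*b^3 + 5*b^2 - 50*b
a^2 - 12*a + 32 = (a - 8)*(a - 4)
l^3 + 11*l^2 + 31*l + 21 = (l + 1)*(l + 3)*(l + 7)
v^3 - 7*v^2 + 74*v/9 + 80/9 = (v - 5)*(v - 8/3)*(v + 2/3)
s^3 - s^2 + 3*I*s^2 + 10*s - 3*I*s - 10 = (s - 1)*(s - 2*I)*(s + 5*I)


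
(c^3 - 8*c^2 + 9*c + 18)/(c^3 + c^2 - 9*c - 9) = (c - 6)/(c + 3)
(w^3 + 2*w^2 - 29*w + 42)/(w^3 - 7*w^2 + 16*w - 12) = (w + 7)/(w - 2)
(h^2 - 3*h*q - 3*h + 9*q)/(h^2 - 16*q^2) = (h^2 - 3*h*q - 3*h + 9*q)/(h^2 - 16*q^2)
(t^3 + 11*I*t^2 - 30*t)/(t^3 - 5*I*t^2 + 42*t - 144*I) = t*(t + 5*I)/(t^2 - 11*I*t - 24)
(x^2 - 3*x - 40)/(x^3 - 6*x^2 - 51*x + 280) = (x + 5)/(x^2 + 2*x - 35)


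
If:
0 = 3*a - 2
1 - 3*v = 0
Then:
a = 2/3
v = 1/3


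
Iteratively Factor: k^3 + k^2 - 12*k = (k)*(k^2 + k - 12) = k*(k - 3)*(k + 4)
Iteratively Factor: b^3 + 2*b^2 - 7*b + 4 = (b - 1)*(b^2 + 3*b - 4) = (b - 1)^2*(b + 4)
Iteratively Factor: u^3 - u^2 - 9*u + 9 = (u - 3)*(u^2 + 2*u - 3) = (u - 3)*(u - 1)*(u + 3)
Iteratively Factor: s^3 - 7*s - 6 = (s + 2)*(s^2 - 2*s - 3) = (s - 3)*(s + 2)*(s + 1)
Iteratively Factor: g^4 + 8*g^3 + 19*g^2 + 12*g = (g + 1)*(g^3 + 7*g^2 + 12*g) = (g + 1)*(g + 4)*(g^2 + 3*g) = (g + 1)*(g + 3)*(g + 4)*(g)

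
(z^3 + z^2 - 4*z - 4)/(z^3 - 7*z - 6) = (z - 2)/(z - 3)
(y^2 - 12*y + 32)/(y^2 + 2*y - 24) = (y - 8)/(y + 6)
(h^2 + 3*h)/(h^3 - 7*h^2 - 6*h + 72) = h/(h^2 - 10*h + 24)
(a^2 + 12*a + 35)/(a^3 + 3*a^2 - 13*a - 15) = (a + 7)/(a^2 - 2*a - 3)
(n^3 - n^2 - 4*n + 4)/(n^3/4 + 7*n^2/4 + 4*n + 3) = 4*(n^2 - 3*n + 2)/(n^2 + 5*n + 6)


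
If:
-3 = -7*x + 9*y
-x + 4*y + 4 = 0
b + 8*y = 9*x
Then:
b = -16/19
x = -24/19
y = -25/19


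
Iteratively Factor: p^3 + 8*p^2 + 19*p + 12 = (p + 1)*(p^2 + 7*p + 12) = (p + 1)*(p + 3)*(p + 4)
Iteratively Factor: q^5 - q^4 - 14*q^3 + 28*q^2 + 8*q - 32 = (q - 2)*(q^4 + q^3 - 12*q^2 + 4*q + 16) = (q - 2)*(q + 4)*(q^3 - 3*q^2 + 4) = (q - 2)^2*(q + 4)*(q^2 - q - 2) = (q - 2)^3*(q + 4)*(q + 1)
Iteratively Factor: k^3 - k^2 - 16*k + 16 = (k - 1)*(k^2 - 16) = (k - 1)*(k + 4)*(k - 4)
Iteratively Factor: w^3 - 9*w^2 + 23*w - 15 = (w - 1)*(w^2 - 8*w + 15) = (w - 3)*(w - 1)*(w - 5)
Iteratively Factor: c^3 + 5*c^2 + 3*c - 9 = (c + 3)*(c^2 + 2*c - 3) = (c + 3)^2*(c - 1)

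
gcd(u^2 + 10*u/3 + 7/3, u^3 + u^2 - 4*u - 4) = u + 1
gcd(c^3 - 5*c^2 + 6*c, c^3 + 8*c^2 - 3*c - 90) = c - 3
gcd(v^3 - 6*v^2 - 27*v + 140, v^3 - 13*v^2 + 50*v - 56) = v^2 - 11*v + 28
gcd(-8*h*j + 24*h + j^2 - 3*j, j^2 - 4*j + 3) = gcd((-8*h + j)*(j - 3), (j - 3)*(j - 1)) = j - 3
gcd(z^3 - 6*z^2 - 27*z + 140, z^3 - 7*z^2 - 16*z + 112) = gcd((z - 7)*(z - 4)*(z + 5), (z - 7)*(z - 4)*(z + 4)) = z^2 - 11*z + 28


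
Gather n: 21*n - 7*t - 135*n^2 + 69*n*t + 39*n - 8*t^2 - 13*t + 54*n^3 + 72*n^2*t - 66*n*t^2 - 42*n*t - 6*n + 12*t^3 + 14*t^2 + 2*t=54*n^3 + n^2*(72*t - 135) + n*(-66*t^2 + 27*t + 54) + 12*t^3 + 6*t^2 - 18*t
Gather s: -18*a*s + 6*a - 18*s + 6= 6*a + s*(-18*a - 18) + 6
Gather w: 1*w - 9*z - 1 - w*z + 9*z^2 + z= w*(1 - z) + 9*z^2 - 8*z - 1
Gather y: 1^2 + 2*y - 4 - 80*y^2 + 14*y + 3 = -80*y^2 + 16*y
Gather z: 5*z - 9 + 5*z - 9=10*z - 18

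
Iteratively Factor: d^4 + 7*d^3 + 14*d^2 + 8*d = (d)*(d^3 + 7*d^2 + 14*d + 8) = d*(d + 1)*(d^2 + 6*d + 8) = d*(d + 1)*(d + 2)*(d + 4)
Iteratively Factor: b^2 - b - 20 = (b + 4)*(b - 5)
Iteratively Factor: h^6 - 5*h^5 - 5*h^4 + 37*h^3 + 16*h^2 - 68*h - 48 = (h + 1)*(h^5 - 6*h^4 + h^3 + 36*h^2 - 20*h - 48) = (h - 2)*(h + 1)*(h^4 - 4*h^3 - 7*h^2 + 22*h + 24) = (h - 3)*(h - 2)*(h + 1)*(h^3 - h^2 - 10*h - 8) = (h - 3)*(h - 2)*(h + 1)^2*(h^2 - 2*h - 8) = (h - 3)*(h - 2)*(h + 1)^2*(h + 2)*(h - 4)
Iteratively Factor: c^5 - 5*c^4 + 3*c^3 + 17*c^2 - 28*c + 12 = (c - 2)*(c^4 - 3*c^3 - 3*c^2 + 11*c - 6) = (c - 2)*(c + 2)*(c^3 - 5*c^2 + 7*c - 3) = (c - 2)*(c - 1)*(c + 2)*(c^2 - 4*c + 3) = (c - 3)*(c - 2)*(c - 1)*(c + 2)*(c - 1)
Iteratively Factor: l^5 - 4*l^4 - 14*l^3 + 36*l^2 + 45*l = (l + 1)*(l^4 - 5*l^3 - 9*l^2 + 45*l) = l*(l + 1)*(l^3 - 5*l^2 - 9*l + 45) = l*(l + 1)*(l + 3)*(l^2 - 8*l + 15) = l*(l - 5)*(l + 1)*(l + 3)*(l - 3)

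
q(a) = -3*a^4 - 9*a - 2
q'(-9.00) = 8739.00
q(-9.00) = -19604.00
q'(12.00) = -20745.00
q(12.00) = -62318.00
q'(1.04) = -22.50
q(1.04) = -14.87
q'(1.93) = -95.27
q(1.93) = -60.99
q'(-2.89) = 280.65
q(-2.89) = -185.26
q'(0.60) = -11.59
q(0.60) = -7.79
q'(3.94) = -742.96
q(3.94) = -760.41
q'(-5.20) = 1678.30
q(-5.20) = -2148.68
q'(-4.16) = 854.90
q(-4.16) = -863.01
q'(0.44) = -10.02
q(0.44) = -6.07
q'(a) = -12*a^3 - 9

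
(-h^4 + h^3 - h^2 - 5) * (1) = -h^4 + h^3 - h^2 - 5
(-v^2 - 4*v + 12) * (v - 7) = -v^3 + 3*v^2 + 40*v - 84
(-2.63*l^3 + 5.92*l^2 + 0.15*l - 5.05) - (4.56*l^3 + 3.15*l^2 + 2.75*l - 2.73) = -7.19*l^3 + 2.77*l^2 - 2.6*l - 2.32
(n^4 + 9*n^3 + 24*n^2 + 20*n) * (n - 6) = n^5 + 3*n^4 - 30*n^3 - 124*n^2 - 120*n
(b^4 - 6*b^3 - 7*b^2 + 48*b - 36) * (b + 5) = b^5 - b^4 - 37*b^3 + 13*b^2 + 204*b - 180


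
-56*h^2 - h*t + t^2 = (-8*h + t)*(7*h + t)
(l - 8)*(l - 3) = l^2 - 11*l + 24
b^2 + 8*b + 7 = (b + 1)*(b + 7)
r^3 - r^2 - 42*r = r*(r - 7)*(r + 6)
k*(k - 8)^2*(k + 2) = k^4 - 14*k^3 + 32*k^2 + 128*k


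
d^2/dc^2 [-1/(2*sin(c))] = (sin(c)^2 - 2)/(2*sin(c)^3)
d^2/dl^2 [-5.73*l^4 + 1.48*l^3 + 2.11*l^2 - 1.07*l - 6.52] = -68.76*l^2 + 8.88*l + 4.22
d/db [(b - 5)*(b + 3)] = 2*b - 2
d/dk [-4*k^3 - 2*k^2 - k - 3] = -12*k^2 - 4*k - 1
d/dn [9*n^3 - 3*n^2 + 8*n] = 27*n^2 - 6*n + 8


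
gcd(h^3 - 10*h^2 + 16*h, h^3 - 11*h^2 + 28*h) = h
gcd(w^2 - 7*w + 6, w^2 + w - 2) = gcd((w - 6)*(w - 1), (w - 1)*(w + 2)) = w - 1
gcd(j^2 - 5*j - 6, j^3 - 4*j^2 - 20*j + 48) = j - 6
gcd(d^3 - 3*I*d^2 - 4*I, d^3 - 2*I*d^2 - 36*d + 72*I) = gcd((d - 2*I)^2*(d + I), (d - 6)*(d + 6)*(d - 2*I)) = d - 2*I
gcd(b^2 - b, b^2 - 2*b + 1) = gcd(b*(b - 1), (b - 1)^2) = b - 1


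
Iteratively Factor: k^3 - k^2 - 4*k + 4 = (k + 2)*(k^2 - 3*k + 2) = (k - 1)*(k + 2)*(k - 2)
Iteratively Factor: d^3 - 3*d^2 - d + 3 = (d - 3)*(d^2 - 1) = (d - 3)*(d + 1)*(d - 1)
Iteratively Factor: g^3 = (g)*(g^2) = g^2*(g)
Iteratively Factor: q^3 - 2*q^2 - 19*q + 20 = (q - 5)*(q^2 + 3*q - 4) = (q - 5)*(q + 4)*(q - 1)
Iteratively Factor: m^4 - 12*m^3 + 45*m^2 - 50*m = (m - 5)*(m^3 - 7*m^2 + 10*m) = (m - 5)*(m - 2)*(m^2 - 5*m) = (m - 5)^2*(m - 2)*(m)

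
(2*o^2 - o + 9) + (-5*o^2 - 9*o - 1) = -3*o^2 - 10*o + 8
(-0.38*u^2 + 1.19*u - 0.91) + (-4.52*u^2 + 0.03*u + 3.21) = -4.9*u^2 + 1.22*u + 2.3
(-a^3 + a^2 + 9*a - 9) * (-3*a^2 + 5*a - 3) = 3*a^5 - 8*a^4 - 19*a^3 + 69*a^2 - 72*a + 27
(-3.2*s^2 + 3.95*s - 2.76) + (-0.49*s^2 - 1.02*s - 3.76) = -3.69*s^2 + 2.93*s - 6.52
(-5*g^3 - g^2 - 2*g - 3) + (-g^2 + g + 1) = -5*g^3 - 2*g^2 - g - 2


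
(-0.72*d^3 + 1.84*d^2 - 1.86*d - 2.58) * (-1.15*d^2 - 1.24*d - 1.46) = 0.828*d^5 - 1.2232*d^4 + 0.9086*d^3 + 2.587*d^2 + 5.9148*d + 3.7668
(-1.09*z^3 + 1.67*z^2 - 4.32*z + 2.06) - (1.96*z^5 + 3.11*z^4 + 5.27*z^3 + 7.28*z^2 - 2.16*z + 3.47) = -1.96*z^5 - 3.11*z^4 - 6.36*z^3 - 5.61*z^2 - 2.16*z - 1.41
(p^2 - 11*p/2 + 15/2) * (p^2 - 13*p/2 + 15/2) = p^4 - 12*p^3 + 203*p^2/4 - 90*p + 225/4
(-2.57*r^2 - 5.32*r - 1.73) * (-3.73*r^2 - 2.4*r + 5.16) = 9.5861*r^4 + 26.0116*r^3 + 5.9597*r^2 - 23.2992*r - 8.9268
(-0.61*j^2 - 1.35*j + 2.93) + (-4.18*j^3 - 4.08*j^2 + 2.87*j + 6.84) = -4.18*j^3 - 4.69*j^2 + 1.52*j + 9.77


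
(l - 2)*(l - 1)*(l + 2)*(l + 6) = l^4 + 5*l^3 - 10*l^2 - 20*l + 24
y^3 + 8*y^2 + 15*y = y*(y + 3)*(y + 5)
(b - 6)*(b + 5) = b^2 - b - 30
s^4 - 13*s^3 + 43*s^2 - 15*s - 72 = (s - 8)*(s - 3)^2*(s + 1)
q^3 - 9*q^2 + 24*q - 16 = (q - 4)^2*(q - 1)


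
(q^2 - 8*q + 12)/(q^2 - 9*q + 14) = (q - 6)/(q - 7)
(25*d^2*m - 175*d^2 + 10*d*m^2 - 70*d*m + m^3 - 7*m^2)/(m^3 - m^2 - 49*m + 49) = (25*d^2 + 10*d*m + m^2)/(m^2 + 6*m - 7)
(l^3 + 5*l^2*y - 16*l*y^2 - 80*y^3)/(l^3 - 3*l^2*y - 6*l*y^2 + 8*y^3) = (-l^2 - 9*l*y - 20*y^2)/(-l^2 - l*y + 2*y^2)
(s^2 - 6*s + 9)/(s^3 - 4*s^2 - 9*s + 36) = (s - 3)/(s^2 - s - 12)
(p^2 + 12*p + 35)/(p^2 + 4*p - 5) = (p + 7)/(p - 1)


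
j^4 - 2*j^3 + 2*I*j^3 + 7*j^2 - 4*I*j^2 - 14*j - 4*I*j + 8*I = (j - 2)*(j - I)^2*(j + 4*I)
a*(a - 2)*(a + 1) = a^3 - a^2 - 2*a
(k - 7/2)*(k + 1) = k^2 - 5*k/2 - 7/2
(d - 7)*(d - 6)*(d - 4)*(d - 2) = d^4 - 19*d^3 + 128*d^2 - 356*d + 336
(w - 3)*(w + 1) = w^2 - 2*w - 3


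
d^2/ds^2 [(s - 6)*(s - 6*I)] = 2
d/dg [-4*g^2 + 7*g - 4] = 7 - 8*g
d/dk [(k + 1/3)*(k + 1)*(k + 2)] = 3*k^2 + 20*k/3 + 3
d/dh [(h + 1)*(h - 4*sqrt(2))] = 2*h - 4*sqrt(2) + 1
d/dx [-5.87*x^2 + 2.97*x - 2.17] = 2.97 - 11.74*x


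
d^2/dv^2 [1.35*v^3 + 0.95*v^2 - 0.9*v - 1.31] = 8.1*v + 1.9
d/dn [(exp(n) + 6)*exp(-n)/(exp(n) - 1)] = (-exp(2*n) - 12*exp(n) + 6)*exp(-n)/(exp(2*n) - 2*exp(n) + 1)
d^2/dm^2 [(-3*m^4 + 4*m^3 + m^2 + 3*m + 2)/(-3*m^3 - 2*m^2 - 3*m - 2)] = 2*(27*m^5 + 126*m^4 + 91*m^3 + 42*m^2 - 12*m + 4)/(27*m^9 + 54*m^8 + 117*m^7 + 170*m^6 + 189*m^5 + 186*m^4 + 135*m^3 + 78*m^2 + 36*m + 8)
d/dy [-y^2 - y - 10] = -2*y - 1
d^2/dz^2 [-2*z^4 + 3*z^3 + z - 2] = 6*z*(3 - 4*z)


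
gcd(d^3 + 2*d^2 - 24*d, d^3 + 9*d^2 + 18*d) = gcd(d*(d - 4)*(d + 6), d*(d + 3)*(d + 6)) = d^2 + 6*d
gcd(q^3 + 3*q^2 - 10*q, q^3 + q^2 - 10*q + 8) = q - 2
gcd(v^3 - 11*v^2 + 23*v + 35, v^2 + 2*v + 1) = v + 1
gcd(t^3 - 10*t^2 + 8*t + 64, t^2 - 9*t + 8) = t - 8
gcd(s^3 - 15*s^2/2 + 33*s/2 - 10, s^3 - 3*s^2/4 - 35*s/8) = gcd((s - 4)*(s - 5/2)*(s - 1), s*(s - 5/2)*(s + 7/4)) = s - 5/2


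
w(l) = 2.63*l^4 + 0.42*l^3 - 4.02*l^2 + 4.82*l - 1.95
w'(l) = 10.52*l^3 + 1.26*l^2 - 8.04*l + 4.82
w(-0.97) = -8.46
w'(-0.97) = 4.20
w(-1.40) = -7.63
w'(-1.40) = -10.32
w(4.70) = 1258.86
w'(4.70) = 1087.08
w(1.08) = 2.67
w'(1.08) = 10.86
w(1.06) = 2.46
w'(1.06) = 10.24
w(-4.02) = 573.27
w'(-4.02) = -625.93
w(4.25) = 836.21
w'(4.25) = 800.98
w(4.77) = 1336.69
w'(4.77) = 1136.89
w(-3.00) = 149.10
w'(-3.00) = -243.76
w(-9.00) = 16578.30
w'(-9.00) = -7489.84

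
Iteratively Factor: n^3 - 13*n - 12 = (n + 1)*(n^2 - n - 12) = (n + 1)*(n + 3)*(n - 4)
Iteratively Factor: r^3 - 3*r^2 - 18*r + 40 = (r + 4)*(r^2 - 7*r + 10) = (r - 5)*(r + 4)*(r - 2)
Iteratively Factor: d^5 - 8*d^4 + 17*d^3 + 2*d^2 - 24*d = (d + 1)*(d^4 - 9*d^3 + 26*d^2 - 24*d) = (d - 3)*(d + 1)*(d^3 - 6*d^2 + 8*d) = d*(d - 3)*(d + 1)*(d^2 - 6*d + 8) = d*(d - 4)*(d - 3)*(d + 1)*(d - 2)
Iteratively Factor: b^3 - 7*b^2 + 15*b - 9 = (b - 3)*(b^2 - 4*b + 3) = (b - 3)*(b - 1)*(b - 3)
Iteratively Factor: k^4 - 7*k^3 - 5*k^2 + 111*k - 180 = (k - 3)*(k^3 - 4*k^2 - 17*k + 60) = (k - 3)^2*(k^2 - k - 20) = (k - 3)^2*(k + 4)*(k - 5)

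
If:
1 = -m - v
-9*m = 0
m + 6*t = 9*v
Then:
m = 0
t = -3/2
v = -1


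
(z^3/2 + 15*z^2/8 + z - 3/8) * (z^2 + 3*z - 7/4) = z^5/2 + 27*z^4/8 + 23*z^3/4 - 21*z^2/32 - 23*z/8 + 21/32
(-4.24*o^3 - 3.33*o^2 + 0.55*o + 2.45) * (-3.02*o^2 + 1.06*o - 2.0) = 12.8048*o^5 + 5.5622*o^4 + 3.2892*o^3 - 0.156000000000001*o^2 + 1.497*o - 4.9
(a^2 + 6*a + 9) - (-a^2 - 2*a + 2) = 2*a^2 + 8*a + 7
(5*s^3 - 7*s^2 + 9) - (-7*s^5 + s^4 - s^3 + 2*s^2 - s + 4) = 7*s^5 - s^4 + 6*s^3 - 9*s^2 + s + 5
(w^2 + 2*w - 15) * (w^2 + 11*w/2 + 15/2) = w^4 + 15*w^3/2 + 7*w^2/2 - 135*w/2 - 225/2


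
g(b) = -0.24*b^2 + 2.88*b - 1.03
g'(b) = 2.88 - 0.48*b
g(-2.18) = -8.45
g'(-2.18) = 3.93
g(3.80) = 6.45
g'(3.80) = 1.06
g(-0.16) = -1.50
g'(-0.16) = 2.96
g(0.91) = 1.39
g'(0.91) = 2.44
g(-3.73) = -15.11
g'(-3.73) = 4.67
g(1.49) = 2.73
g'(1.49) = 2.16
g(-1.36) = -5.39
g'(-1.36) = 3.53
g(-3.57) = -14.37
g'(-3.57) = 4.59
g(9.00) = 5.45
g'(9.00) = -1.44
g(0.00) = -1.03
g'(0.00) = 2.88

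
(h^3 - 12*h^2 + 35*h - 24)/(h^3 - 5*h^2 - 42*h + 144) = (h - 1)/(h + 6)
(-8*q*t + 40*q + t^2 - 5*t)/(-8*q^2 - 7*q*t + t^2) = (t - 5)/(q + t)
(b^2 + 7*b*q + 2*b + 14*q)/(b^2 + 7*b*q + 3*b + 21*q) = (b + 2)/(b + 3)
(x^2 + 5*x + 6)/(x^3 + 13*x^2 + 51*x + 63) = (x + 2)/(x^2 + 10*x + 21)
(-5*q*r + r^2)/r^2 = (-5*q + r)/r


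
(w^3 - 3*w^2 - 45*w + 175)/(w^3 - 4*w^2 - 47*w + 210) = (w - 5)/(w - 6)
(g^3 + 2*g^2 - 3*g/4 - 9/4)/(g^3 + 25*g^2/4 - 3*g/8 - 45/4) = 2*(2*g^2 + g - 3)/(4*g^2 + 19*g - 30)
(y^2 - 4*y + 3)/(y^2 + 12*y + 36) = (y^2 - 4*y + 3)/(y^2 + 12*y + 36)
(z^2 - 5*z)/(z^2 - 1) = z*(z - 5)/(z^2 - 1)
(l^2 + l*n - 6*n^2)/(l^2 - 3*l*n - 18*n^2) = (l - 2*n)/(l - 6*n)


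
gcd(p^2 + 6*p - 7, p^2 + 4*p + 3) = 1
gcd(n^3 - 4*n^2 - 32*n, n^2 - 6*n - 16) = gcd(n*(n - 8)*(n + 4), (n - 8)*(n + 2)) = n - 8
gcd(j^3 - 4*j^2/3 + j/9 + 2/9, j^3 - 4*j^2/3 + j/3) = j - 1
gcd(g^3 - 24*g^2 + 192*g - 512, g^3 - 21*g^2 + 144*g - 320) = g^2 - 16*g + 64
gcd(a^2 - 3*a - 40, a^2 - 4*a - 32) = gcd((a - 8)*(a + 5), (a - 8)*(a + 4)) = a - 8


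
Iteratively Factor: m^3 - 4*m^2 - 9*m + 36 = (m - 4)*(m^2 - 9) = (m - 4)*(m + 3)*(m - 3)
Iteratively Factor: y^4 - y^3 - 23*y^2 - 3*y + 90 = (y - 5)*(y^3 + 4*y^2 - 3*y - 18) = (y - 5)*(y + 3)*(y^2 + y - 6) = (y - 5)*(y + 3)^2*(y - 2)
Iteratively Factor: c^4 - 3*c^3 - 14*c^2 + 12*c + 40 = (c + 2)*(c^3 - 5*c^2 - 4*c + 20) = (c - 2)*(c + 2)*(c^2 - 3*c - 10) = (c - 5)*(c - 2)*(c + 2)*(c + 2)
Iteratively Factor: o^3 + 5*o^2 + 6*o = (o)*(o^2 + 5*o + 6) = o*(o + 3)*(o + 2)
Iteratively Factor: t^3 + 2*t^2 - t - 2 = (t + 2)*(t^2 - 1) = (t + 1)*(t + 2)*(t - 1)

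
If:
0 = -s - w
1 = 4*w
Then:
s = -1/4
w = 1/4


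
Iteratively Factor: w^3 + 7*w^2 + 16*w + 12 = (w + 3)*(w^2 + 4*w + 4) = (w + 2)*(w + 3)*(w + 2)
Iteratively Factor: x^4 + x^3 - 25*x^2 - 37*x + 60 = (x + 3)*(x^3 - 2*x^2 - 19*x + 20) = (x + 3)*(x + 4)*(x^2 - 6*x + 5) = (x - 5)*(x + 3)*(x + 4)*(x - 1)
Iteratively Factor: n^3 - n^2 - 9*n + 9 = (n + 3)*(n^2 - 4*n + 3) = (n - 1)*(n + 3)*(n - 3)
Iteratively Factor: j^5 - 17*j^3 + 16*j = (j)*(j^4 - 17*j^2 + 16) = j*(j - 1)*(j^3 + j^2 - 16*j - 16) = j*(j - 4)*(j - 1)*(j^2 + 5*j + 4) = j*(j - 4)*(j - 1)*(j + 1)*(j + 4)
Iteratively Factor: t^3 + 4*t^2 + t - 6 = (t - 1)*(t^2 + 5*t + 6) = (t - 1)*(t + 3)*(t + 2)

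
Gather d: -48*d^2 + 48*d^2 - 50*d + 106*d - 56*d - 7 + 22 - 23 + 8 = 0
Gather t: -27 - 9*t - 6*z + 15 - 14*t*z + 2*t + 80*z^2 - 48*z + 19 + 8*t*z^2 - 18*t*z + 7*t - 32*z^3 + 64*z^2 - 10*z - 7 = t*(8*z^2 - 32*z) - 32*z^3 + 144*z^2 - 64*z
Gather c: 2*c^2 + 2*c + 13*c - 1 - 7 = 2*c^2 + 15*c - 8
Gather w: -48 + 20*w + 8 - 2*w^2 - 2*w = -2*w^2 + 18*w - 40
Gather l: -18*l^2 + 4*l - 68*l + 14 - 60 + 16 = -18*l^2 - 64*l - 30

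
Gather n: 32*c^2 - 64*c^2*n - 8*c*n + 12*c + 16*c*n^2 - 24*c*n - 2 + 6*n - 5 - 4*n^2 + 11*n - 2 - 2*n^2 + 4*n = 32*c^2 + 12*c + n^2*(16*c - 6) + n*(-64*c^2 - 32*c + 21) - 9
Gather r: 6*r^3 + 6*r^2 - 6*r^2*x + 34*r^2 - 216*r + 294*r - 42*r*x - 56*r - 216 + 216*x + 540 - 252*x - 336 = 6*r^3 + r^2*(40 - 6*x) + r*(22 - 42*x) - 36*x - 12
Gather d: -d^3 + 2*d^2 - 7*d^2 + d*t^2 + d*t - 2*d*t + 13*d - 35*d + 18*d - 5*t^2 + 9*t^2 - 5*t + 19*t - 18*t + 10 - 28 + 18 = -d^3 - 5*d^2 + d*(t^2 - t - 4) + 4*t^2 - 4*t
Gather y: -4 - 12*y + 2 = -12*y - 2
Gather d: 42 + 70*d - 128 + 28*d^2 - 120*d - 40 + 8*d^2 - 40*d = 36*d^2 - 90*d - 126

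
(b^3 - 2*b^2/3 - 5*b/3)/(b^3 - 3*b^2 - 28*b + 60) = b*(3*b^2 - 2*b - 5)/(3*(b^3 - 3*b^2 - 28*b + 60))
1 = 1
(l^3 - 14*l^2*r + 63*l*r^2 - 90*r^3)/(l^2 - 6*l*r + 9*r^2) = (-l^2 + 11*l*r - 30*r^2)/(-l + 3*r)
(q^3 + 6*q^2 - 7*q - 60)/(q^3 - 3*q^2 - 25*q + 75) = (q + 4)/(q - 5)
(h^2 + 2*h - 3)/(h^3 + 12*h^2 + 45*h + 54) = (h - 1)/(h^2 + 9*h + 18)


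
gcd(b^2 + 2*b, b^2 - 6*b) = b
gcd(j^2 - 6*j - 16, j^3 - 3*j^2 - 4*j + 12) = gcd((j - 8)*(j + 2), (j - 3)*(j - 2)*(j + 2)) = j + 2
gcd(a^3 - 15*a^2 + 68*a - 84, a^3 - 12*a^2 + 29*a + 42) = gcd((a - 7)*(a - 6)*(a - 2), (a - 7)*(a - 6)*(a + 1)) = a^2 - 13*a + 42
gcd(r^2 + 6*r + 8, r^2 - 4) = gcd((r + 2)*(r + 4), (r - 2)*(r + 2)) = r + 2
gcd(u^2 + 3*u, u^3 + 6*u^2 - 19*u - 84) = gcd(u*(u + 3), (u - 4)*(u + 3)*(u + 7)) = u + 3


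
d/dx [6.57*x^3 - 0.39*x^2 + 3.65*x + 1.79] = 19.71*x^2 - 0.78*x + 3.65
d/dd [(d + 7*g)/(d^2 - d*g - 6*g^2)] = (d^2 - d*g - 6*g^2 - (d + 7*g)*(2*d - g))/(-d^2 + d*g + 6*g^2)^2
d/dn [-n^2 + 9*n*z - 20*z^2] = -2*n + 9*z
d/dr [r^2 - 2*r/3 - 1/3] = 2*r - 2/3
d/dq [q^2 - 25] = 2*q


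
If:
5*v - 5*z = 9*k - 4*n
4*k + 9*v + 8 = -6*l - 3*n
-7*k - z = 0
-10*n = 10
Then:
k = -z/7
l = -107*z/105 - 61/30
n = -1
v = 26*z/35 + 4/5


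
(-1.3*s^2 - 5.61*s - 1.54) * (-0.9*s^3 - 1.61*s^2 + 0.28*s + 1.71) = 1.17*s^5 + 7.142*s^4 + 10.0541*s^3 - 1.3144*s^2 - 10.0243*s - 2.6334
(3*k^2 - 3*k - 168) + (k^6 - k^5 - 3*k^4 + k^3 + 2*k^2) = k^6 - k^5 - 3*k^4 + k^3 + 5*k^2 - 3*k - 168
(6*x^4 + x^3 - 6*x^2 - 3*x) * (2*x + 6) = 12*x^5 + 38*x^4 - 6*x^3 - 42*x^2 - 18*x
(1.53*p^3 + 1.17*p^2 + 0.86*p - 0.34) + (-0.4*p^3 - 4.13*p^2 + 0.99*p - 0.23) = 1.13*p^3 - 2.96*p^2 + 1.85*p - 0.57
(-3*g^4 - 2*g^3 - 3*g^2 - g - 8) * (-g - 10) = 3*g^5 + 32*g^4 + 23*g^3 + 31*g^2 + 18*g + 80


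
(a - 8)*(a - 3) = a^2 - 11*a + 24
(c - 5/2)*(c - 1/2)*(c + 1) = c^3 - 2*c^2 - 7*c/4 + 5/4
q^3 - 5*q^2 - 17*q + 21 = (q - 7)*(q - 1)*(q + 3)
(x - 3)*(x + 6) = x^2 + 3*x - 18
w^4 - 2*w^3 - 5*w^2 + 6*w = w*(w - 3)*(w - 1)*(w + 2)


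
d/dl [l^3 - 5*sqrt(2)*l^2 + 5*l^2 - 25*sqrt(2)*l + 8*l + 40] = 3*l^2 - 10*sqrt(2)*l + 10*l - 25*sqrt(2) + 8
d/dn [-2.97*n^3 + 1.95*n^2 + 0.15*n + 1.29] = -8.91*n^2 + 3.9*n + 0.15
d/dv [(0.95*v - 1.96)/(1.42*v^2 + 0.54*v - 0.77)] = (-1.349*v^2 + 5.5664*v + 0.3269)/(2.0164*v^4 + 1.5336*v^3 - 1.8952*v^2 - 0.8316*v + 0.5929)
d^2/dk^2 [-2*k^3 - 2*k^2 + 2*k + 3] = -12*k - 4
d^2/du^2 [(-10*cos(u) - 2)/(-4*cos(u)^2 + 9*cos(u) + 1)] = 2*(180*(1 - cos(2*u))^2*cos(u) + 61*(1 - cos(2*u))^2 - 59*cos(u) + 222*cos(2*u) + 123*cos(3*u) - 40*cos(5*u) - 102)/(9*cos(u) - 2*cos(2*u) - 1)^3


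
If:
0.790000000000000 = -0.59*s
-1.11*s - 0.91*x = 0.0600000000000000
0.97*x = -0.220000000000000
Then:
No Solution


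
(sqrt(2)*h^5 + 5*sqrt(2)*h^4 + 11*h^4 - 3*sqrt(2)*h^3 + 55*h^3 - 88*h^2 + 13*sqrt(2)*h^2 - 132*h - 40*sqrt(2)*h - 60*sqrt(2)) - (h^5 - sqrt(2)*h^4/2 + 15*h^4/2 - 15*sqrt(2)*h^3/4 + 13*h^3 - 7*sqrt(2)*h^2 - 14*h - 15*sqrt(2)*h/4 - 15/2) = -h^5 + sqrt(2)*h^5 + 7*h^4/2 + 11*sqrt(2)*h^4/2 + 3*sqrt(2)*h^3/4 + 42*h^3 - 88*h^2 + 20*sqrt(2)*h^2 - 118*h - 145*sqrt(2)*h/4 - 60*sqrt(2) + 15/2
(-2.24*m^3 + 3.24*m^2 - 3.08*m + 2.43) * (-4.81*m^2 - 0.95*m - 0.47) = 10.7744*m^5 - 13.4564*m^4 + 12.7896*m^3 - 10.2851*m^2 - 0.8609*m - 1.1421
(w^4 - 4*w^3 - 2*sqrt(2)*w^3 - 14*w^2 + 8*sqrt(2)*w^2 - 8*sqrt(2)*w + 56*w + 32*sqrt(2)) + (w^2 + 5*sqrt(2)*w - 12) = w^4 - 4*w^3 - 2*sqrt(2)*w^3 - 13*w^2 + 8*sqrt(2)*w^2 - 3*sqrt(2)*w + 56*w - 12 + 32*sqrt(2)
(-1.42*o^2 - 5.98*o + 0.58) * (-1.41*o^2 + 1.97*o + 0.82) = 2.0022*o^4 + 5.6344*o^3 - 13.7628*o^2 - 3.761*o + 0.4756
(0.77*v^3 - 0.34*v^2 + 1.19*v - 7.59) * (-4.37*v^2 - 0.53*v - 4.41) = -3.3649*v^5 + 1.0777*v^4 - 8.4158*v^3 + 34.037*v^2 - 1.2252*v + 33.4719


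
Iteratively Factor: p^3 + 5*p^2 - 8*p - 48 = (p + 4)*(p^2 + p - 12) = (p - 3)*(p + 4)*(p + 4)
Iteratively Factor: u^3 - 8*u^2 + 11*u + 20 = (u + 1)*(u^2 - 9*u + 20) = (u - 5)*(u + 1)*(u - 4)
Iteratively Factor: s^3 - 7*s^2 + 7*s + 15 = (s - 3)*(s^2 - 4*s - 5) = (s - 5)*(s - 3)*(s + 1)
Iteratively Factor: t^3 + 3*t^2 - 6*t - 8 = (t + 1)*(t^2 + 2*t - 8) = (t + 1)*(t + 4)*(t - 2)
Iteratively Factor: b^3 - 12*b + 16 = (b - 2)*(b^2 + 2*b - 8) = (b - 2)^2*(b + 4)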